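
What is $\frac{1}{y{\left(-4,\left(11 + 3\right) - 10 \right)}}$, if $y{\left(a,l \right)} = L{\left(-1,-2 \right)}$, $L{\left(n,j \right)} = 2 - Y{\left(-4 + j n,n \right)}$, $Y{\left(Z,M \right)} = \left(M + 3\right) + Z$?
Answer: $\frac{1}{2} \approx 0.5$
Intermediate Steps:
$Y{\left(Z,M \right)} = 3 + M + Z$ ($Y{\left(Z,M \right)} = \left(3 + M\right) + Z = 3 + M + Z$)
$L{\left(n,j \right)} = 3 - n - j n$ ($L{\left(n,j \right)} = 2 - \left(3 + n + \left(-4 + j n\right)\right) = 2 - \left(-1 + n + j n\right) = 3 - n - j n$)
$y{\left(a,l \right)} = 2$ ($y{\left(a,l \right)} = 3 - -1 - \left(-2\right) \left(-1\right) = 3 + 1 - 2 = 2$)
$\frac{1}{y{\left(-4,\left(11 + 3\right) - 10 \right)}} = \frac{1}{2}$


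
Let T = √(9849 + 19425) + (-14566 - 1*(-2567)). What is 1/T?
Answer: -11999/143946727 - √29274/143946727 ≈ -8.4546e-5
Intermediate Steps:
T = -11999 + √29274 (T = √29274 + (-14566 + 2567) = √29274 - 11999 = -11999 + √29274 ≈ -11828.)
1/T = 1/(-11999 + √29274)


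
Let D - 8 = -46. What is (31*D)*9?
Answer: -10602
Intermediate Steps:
D = -38 (D = 8 - 46 = -38)
(31*D)*9 = (31*(-38))*9 = -1178*9 = -10602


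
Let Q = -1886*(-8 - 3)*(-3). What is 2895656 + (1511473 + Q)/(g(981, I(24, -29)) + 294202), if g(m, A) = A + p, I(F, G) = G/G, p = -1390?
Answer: 847887169563/292813 ≈ 2.8957e+6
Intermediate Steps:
I(F, G) = 1
g(m, A) = -1390 + A (g(m, A) = A - 1390 = -1390 + A)
Q = -62238 (Q = -(-20746)*(-3) = -1886*33 = -62238)
2895656 + (1511473 + Q)/(g(981, I(24, -29)) + 294202) = 2895656 + (1511473 - 62238)/((-1390 + 1) + 294202) = 2895656 + 1449235/(-1389 + 294202) = 2895656 + 1449235/292813 = 847887169563/292813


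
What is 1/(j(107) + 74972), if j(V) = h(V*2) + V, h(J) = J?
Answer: 1/75293 ≈ 1.3281e-5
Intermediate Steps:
j(V) = 3*V (j(V) = V*2 + V = 2*V + V = 3*V)
1/(j(107) + 74972) = 1/(3*107 + 74972) = 1/(321 + 74972) = 1/75293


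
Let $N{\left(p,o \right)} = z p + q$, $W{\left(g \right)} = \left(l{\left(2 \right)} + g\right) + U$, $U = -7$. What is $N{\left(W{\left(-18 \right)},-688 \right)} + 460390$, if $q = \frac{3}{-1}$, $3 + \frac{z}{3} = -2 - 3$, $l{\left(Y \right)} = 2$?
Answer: $460939$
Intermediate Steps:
$z = -24$ ($z = -9 + 3 \left(-2 - 3\right) = -9 + 3 \left(-5\right) = -9 - 15 = -24$)
$q = -3$ ($q = 3 \left(-1\right) = -3$)
$W{\left(g \right)} = -5 + g$ ($W{\left(g \right)} = \left(2 + g\right) - 7 = -5 + g$)
$N{\left(p,o \right)} = -3 - 24 p$ ($N{\left(p,o \right)} = - 24 p - 3 = -3 - 24 p$)
$N{\left(W{\left(-18 \right)},-688 \right)} + 460390 = \left(-3 - 24 \left(-5 - 18\right)\right) + 460390 = \left(-3 - -552\right) + 460390 = \left(-3 + 552\right) + 460390 = 549 + 460390 = 460939$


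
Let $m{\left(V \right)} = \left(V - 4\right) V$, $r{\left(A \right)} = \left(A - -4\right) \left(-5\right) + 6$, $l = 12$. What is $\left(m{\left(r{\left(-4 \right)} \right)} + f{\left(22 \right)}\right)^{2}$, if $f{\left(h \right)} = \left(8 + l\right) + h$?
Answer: $2916$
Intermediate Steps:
$r{\left(A \right)} = -14 - 5 A$ ($r{\left(A \right)} = \left(A + 4\right) \left(-5\right) + 6 = \left(4 + A\right) \left(-5\right) + 6 = \left(-20 - 5 A\right) + 6 = -14 - 5 A$)
$f{\left(h \right)} = 20 + h$ ($f{\left(h \right)} = \left(8 + 12\right) + h = 20 + h$)
$m{\left(V \right)} = V \left(-4 + V\right)$ ($m{\left(V \right)} = \left(-4 + V\right) V = V \left(-4 + V\right)$)
$\left(m{\left(r{\left(-4 \right)} \right)} + f{\left(22 \right)}\right)^{2} = \left(\left(-14 - -20\right) \left(-4 - -6\right) + \left(20 + 22\right)\right)^{2} = \left(\left(-14 + 20\right) \left(-4 + \left(-14 + 20\right)\right) + 42\right)^{2} = \left(6 \left(-4 + 6\right) + 42\right)^{2} = \left(6 \cdot 2 + 42\right)^{2} = \left(12 + 42\right)^{2} = 54^{2} = 2916$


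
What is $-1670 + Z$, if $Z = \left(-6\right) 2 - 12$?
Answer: $-1694$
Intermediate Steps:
$Z = -24$ ($Z = -12 - 12 = -24$)
$-1670 + Z = -1670 - 24 = -1694$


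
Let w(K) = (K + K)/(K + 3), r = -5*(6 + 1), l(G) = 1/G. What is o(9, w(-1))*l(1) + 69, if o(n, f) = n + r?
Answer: 43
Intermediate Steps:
l(G) = 1/G
r = -35 (r = -5*7 = -35)
w(K) = 2*K/(3 + K) (w(K) = (2*K)/(3 + K) = 2*K/(3 + K))
o(n, f) = -35 + n (o(n, f) = n - 35 = -35 + n)
o(9, w(-1))*l(1) + 69 = (-35 + 9)/1 + 69 = -26*1 + 69 = -26 + 69 = 43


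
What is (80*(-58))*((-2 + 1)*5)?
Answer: 23200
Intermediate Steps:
(80*(-58))*((-2 + 1)*5) = -(-4640)*5 = -4640*(-5) = 23200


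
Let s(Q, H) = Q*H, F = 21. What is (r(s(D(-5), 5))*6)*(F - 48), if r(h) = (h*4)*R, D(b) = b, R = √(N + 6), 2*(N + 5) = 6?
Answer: 32400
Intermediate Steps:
N = -2 (N = -5 + (½)*6 = -5 + 3 = -2)
R = 2 (R = √(-2 + 6) = √4 = 2)
s(Q, H) = H*Q
r(h) = 8*h (r(h) = (h*4)*2 = (4*h)*2 = 8*h)
(r(s(D(-5), 5))*6)*(F - 48) = ((8*(5*(-5)))*6)*(21 - 48) = ((8*(-25))*6)*(-27) = -200*6*(-27) = -1200*(-27) = 32400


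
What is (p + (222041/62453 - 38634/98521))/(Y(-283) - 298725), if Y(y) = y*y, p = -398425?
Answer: 111430112472153/61147838345194 ≈ 1.8223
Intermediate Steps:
Y(y) = y²
(p + (222041/62453 - 38634/98521))/(Y(-283) - 298725) = (-398425 + (222041/62453 - 38634/98521))/((-283)² - 298725) = (-398425 + (222041*(1/62453) - 38634*1/98521))/(80089 - 298725) = (-398425 + (222041/62453 - 38634/98521))/(-218636) = (-398425 + 19462892159/6152932013)*(-1/218636) = -2451462474387366/6152932013*(-1/218636) = 111430112472153/61147838345194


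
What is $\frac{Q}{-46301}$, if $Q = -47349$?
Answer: $\frac{47349}{46301} \approx 1.0226$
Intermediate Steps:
$\frac{Q}{-46301} = - \frac{47349}{-46301} = \left(-47349\right) \left(- \frac{1}{46301}\right) = \frac{47349}{46301}$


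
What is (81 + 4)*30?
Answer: 2550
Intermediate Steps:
(81 + 4)*30 = 85*30 = 2550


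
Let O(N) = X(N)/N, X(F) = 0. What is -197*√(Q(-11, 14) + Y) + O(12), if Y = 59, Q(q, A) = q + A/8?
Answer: -197*√199/2 ≈ -1389.5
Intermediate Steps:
Q(q, A) = q + A/8 (Q(q, A) = q + A*(⅛) = q + A/8)
O(N) = 0 (O(N) = 0/N = 0)
-197*√(Q(-11, 14) + Y) + O(12) = -197*√((-11 + (⅛)*14) + 59) + 0 = -197*√((-11 + 7/4) + 59) + 0 = -197*√(-37/4 + 59) + 0 = -197*√199/2 + 0 = -197*√199/2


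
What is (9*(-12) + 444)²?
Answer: 112896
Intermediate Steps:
(9*(-12) + 444)² = (-108 + 444)² = 336² = 112896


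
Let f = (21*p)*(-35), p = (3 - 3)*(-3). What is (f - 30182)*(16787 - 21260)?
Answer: 135004086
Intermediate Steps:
p = 0 (p = 0*(-3) = 0)
f = 0 (f = (21*0)*(-35) = 0*(-35) = 0)
(f - 30182)*(16787 - 21260) = (0 - 30182)*(16787 - 21260) = -30182*(-4473) = 135004086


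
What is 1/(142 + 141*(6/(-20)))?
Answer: 10/997 ≈ 0.010030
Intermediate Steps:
1/(142 + 141*(6/(-20))) = 1/(142 + 141*(6*(-1/20))) = 1/(142 + 141*(-3/10)) = 1/(142 - 423/10) = 1/(997/10) = 10/997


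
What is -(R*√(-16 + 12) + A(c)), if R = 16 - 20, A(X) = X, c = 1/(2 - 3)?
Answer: 1 + 8*I ≈ 1.0 + 8.0*I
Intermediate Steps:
c = -1 (c = 1/(-1) = -1)
R = -4
-(R*√(-16 + 12) + A(c)) = -(-4*√(-16 + 12) - 1) = -(-8*I - 1) = -(-1 - 8*I) = 1 + 8*I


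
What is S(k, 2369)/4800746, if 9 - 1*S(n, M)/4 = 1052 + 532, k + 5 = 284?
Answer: -3150/2400373 ≈ -0.0013123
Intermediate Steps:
k = 279 (k = -5 + 284 = 279)
S(n, M) = -6300 (S(n, M) = 36 - 4*(1052 + 532) = 36 - 4*1584 = 36 - 6336 = -6300)
S(k, 2369)/4800746 = -6300/4800746 = -6300*1/4800746 = -3150/2400373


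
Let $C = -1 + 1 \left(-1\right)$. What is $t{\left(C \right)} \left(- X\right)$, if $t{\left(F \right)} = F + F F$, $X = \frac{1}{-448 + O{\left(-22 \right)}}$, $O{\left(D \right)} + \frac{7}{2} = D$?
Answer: $\frac{4}{947} \approx 0.0042239$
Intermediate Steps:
$O{\left(D \right)} = - \frac{7}{2} + D$
$C = -2$ ($C = -1 - 1 = -2$)
$X = - \frac{2}{947}$ ($X = \frac{1}{-448 - \frac{51}{2}} = \frac{1}{- \frac{947}{2}} = - \frac{2}{947} \approx -0.0021119$)
$t{\left(F \right)} = F + F^{2}$
$t{\left(C \right)} \left(- X\right) = - 2 \left(1 - 2\right) \left(\left(-1\right) \left(- \frac{2}{947}\right)\right) = \left(-2\right) \left(-1\right) \frac{2}{947} = 2 \cdot \frac{2}{947} = \frac{4}{947}$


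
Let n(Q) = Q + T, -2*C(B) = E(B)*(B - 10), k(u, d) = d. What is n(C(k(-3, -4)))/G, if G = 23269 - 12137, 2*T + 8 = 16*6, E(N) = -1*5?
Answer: 9/11132 ≈ 0.00080848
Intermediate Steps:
E(N) = -5
T = 44 (T = -4 + (16*6)/2 = -4 + (1/2)*96 = -4 + 48 = 44)
C(B) = -25 + 5*B/2 (C(B) = -(-5)*(B - 10)/2 = -(-5)*(-10 + B)/2 = -(50 - 5*B)/2 = -25 + 5*B/2)
G = 11132
n(Q) = 44 + Q (n(Q) = Q + 44 = 44 + Q)
n(C(k(-3, -4)))/G = (44 + (-25 + (5/2)*(-4)))/11132 = (44 + (-25 - 10))*(1/11132) = (44 - 35)*(1/11132) = 9*(1/11132) = 9/11132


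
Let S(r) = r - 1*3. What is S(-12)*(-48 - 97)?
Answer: 2175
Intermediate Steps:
S(r) = -3 + r (S(r) = r - 3 = -3 + r)
S(-12)*(-48 - 97) = (-3 - 12)*(-48 - 97) = -15*(-145) = 2175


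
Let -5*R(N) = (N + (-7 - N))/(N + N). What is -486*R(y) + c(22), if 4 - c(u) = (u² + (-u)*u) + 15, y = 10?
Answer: -2251/50 ≈ -45.020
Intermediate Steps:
c(u) = -11 (c(u) = 4 - ((u² + (-u)*u) + 15) = 4 - ((u² - u²) + 15) = 4 - (0 + 15) = 4 - 1*15 = 4 - 15 = -11)
R(N) = 7/(10*N) (R(N) = -(N + (-7 - N))/(5*(N + N)) = -(-7)/(5*(2*N)) = -(-7)*1/(2*N)/5 = -(-7)/(10*N) = 7/(10*N))
-486*R(y) + c(22) = -1701/(5*10) - 11 = -486*7/100 - 11 = -1701/50 - 11 = -2251/50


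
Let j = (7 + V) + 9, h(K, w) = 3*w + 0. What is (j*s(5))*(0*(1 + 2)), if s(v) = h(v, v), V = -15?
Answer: 0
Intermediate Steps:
h(K, w) = 3*w
s(v) = 3*v
j = 1 (j = (7 - 15) + 9 = -8 + 9 = 1)
(j*s(5))*(0*(1 + 2)) = (1*(3*5))*(0*(1 + 2)) = (1*15)*(0*3) = 15*0 = 0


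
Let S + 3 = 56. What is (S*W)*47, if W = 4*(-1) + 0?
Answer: -9964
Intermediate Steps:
S = 53 (S = -3 + 56 = 53)
W = -4 (W = -4 + 0 = -4)
(S*W)*47 = (53*(-4))*47 = -212*47 = -9964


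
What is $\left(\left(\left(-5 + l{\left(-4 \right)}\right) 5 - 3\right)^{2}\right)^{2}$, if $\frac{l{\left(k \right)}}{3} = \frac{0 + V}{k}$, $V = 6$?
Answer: $\frac{104060401}{16} \approx 6.5038 \cdot 10^{6}$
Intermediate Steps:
$l{\left(k \right)} = \frac{18}{k}$ ($l{\left(k \right)} = 3 \frac{0 + 6}{k} = 3 \frac{6}{k} = \frac{18}{k}$)
$\left(\left(\left(-5 + l{\left(-4 \right)}\right) 5 - 3\right)^{2}\right)^{2} = \left(\left(\left(-5 + \frac{18}{-4}\right) 5 - 3\right)^{2}\right)^{2} = \left(\left(\left(-5 + 18 \left(- \frac{1}{4}\right)\right) 5 - 3\right)^{2}\right)^{2} = \left(\left(\left(-5 - \frac{9}{2}\right) 5 - 3\right)^{2}\right)^{2} = \left(\left(\left(- \frac{19}{2}\right) 5 - 3\right)^{2}\right)^{2} = \left(\left(- \frac{95}{2} - 3\right)^{2}\right)^{2} = \left(\left(- \frac{101}{2}\right)^{2}\right)^{2} = \left(\frac{10201}{4}\right)^{2} = \frac{104060401}{16}$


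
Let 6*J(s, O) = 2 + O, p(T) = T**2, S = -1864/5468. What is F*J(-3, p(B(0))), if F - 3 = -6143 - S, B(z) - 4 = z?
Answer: -25178742/1367 ≈ -18419.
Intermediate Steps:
S = -466/1367 (S = -1864*1/5468 = -466/1367 ≈ -0.34089)
B(z) = 4 + z
J(s, O) = 1/3 + O/6 (J(s, O) = (2 + O)/6 = 1/3 + O/6)
F = -8392914/1367 (F = 3 + (-6143 - 1*(-466/1367)) = 3 + (-6143 + 466/1367) = 3 - 8397015/1367 = -8392914/1367 ≈ -6139.7)
F*J(-3, p(B(0))) = -8392914*(1/3 + (4 + 0)**2/6)/1367 = -8392914*(1/3 + (1/6)*4**2)/1367 = -8392914*(1/3 + (1/6)*16)/1367 = -8392914*(1/3 + 8/3)/1367 = -8392914/1367*3 = -25178742/1367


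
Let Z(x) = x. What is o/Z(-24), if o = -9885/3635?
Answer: 659/5816 ≈ 0.11331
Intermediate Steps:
o = -1977/727 (o = -9885*1/3635 = -1977/727 ≈ -2.7194)
o/Z(-24) = -1977/727/(-24) = -1977/727*(-1/24) = 659/5816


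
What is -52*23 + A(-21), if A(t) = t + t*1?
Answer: -1238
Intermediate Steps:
A(t) = 2*t (A(t) = t + t = 2*t)
-52*23 + A(-21) = -52*23 + 2*(-21) = -1196 - 42 = -1238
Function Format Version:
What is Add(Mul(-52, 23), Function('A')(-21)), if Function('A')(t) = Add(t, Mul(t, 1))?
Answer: -1238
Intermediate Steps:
Function('A')(t) = Mul(2, t) (Function('A')(t) = Add(t, t) = Mul(2, t))
Add(Mul(-52, 23), Function('A')(-21)) = Add(Mul(-52, 23), Mul(2, -21)) = Add(-1196, -42) = -1238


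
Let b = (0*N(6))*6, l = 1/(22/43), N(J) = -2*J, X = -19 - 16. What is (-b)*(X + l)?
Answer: 0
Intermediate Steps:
X = -35
l = 43/22 (l = 1/(22*(1/43)) = 1/(22/43) = 43/22 ≈ 1.9545)
b = 0 (b = (0*(-2*6))*6 = (0*(-12))*6 = 0*6 = 0)
(-b)*(X + l) = (-1*0)*(-35 + 43/22) = 0*(-727/22) = 0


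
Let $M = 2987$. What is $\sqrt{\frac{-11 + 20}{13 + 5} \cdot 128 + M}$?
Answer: $3 \sqrt{339} \approx 55.236$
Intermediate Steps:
$\sqrt{\frac{-11 + 20}{13 + 5} \cdot 128 + M} = \sqrt{\frac{-11 + 20}{13 + 5} \cdot 128 + 2987} = \sqrt{\frac{9}{18} \cdot 128 + 2987} = \sqrt{9 \cdot \frac{1}{18} \cdot 128 + 2987} = \sqrt{\frac{1}{2} \cdot 128 + 2987} = \sqrt{64 + 2987} = \sqrt{3051} = 3 \sqrt{339}$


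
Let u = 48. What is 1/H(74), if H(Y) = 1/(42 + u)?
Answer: 90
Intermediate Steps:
H(Y) = 1/90 (H(Y) = 1/(42 + 48) = 1/90)
1/H(74) = 1/(1/90) = 90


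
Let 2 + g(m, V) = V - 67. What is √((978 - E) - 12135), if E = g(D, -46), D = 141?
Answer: I*√11042 ≈ 105.08*I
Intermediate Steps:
g(m, V) = -69 + V (g(m, V) = -2 + (V - 67) = -2 + (-67 + V) = -69 + V)
E = -115 (E = -69 - 46 = -115)
√((978 - E) - 12135) = √((978 - 1*(-115)) - 12135) = √((978 + 115) - 12135) = √(1093 - 12135) = √(-11042) = I*√11042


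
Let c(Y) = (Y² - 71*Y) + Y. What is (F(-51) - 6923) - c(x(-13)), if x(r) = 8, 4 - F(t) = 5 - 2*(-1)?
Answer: -6430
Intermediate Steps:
F(t) = -3 (F(t) = 4 - (5 - 2*(-1)) = 4 - (5 + 2) = 4 - 1*7 = 4 - 7 = -3)
c(Y) = Y² - 70*Y
(F(-51) - 6923) - c(x(-13)) = (-3 - 6923) - 8*(-70 + 8) = -6926 - 8*(-62) = -6926 - 1*(-496) = -6926 + 496 = -6430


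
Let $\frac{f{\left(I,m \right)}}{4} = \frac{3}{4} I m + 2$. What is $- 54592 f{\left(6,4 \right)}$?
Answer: $-4367360$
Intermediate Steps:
$f{\left(I,m \right)} = 8 + 3 I m$ ($f{\left(I,m \right)} = 4 \left(\frac{3}{4} I m + 2\right) = 4 \left(3 \cdot \frac{1}{4} I m + 2\right) = 4 \left(\frac{3 I}{4} m + 2\right) = 4 \left(\frac{3 I m}{4} + 2\right) = 4 \left(2 + \frac{3 I m}{4}\right) = 8 + 3 I m$)
$- 54592 f{\left(6,4 \right)} = - 54592 \left(8 + 3 \cdot 6 \cdot 4\right) = - 54592 \left(8 + 72\right) = \left(-54592\right) 80 = -4367360$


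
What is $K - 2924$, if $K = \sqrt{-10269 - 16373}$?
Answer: $-2924 + i \sqrt{26642} \approx -2924.0 + 163.22 i$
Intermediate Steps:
$K = i \sqrt{26642}$ ($K = \sqrt{-26642} = i \sqrt{26642} \approx 163.22 i$)
$K - 2924 = i \sqrt{26642} - 2924 = -2924 + i \sqrt{26642}$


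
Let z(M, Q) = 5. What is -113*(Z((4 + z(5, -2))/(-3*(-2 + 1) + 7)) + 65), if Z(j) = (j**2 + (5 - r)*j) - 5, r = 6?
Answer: -676983/100 ≈ -6769.8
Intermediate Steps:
Z(j) = -5 + j**2 - j (Z(j) = (j**2 + (5 - 1*6)*j) - 5 = (j**2 + (5 - 6)*j) - 5 = (j**2 - j) - 5 = -5 + j**2 - j)
-113*(Z((4 + z(5, -2))/(-3*(-2 + 1) + 7)) + 65) = -113*((-5 + ((4 + 5)/(-3*(-2 + 1) + 7))**2 - (4 + 5)/(-3*(-2 + 1) + 7)) + 65) = -113*((-5 + (9/(-3*(-1) + 7))**2 - 9/(-3*(-1) + 7)) + 65) = -113*((-5 + (9/(3 + 7))**2 - 9/(3 + 7)) + 65) = -113*((-5 + (9/10)**2 - 9/10) + 65) = -113*((-5 + (9*(1/10))**2 - 9/10) + 65) = -113*((-5 + (9/10)**2 - 1*9/10) + 65) = -113*((-5 + 81/100 - 9/10) + 65) = -113*(-509/100 + 65) = -113*5991/100 = -676983/100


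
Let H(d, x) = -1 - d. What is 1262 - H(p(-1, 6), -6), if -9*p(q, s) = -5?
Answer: 11372/9 ≈ 1263.6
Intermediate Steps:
p(q, s) = 5/9 (p(q, s) = -⅑*(-5) = 5/9)
1262 - H(p(-1, 6), -6) = 1262 - (-1 - 1*5/9) = 1262 - (-1 - 5/9) = 1262 - 1*(-14/9) = 1262 + 14/9 = 11372/9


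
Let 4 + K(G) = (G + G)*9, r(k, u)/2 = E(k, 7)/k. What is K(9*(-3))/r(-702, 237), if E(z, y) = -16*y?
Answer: -12285/8 ≈ -1535.6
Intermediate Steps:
r(k, u) = -224/k (r(k, u) = 2*((-16*7)/k) = 2*(-112/k) = -224/k)
K(G) = -4 + 18*G (K(G) = -4 + (G + G)*9 = -4 + (2*G)*9 = -4 + 18*G)
K(9*(-3))/r(-702, 237) = (-4 + 18*(9*(-3)))/((-224/(-702))) = (-4 + 18*(-27))/((-224*(-1/702))) = (-4 - 486)/(112/351) = -490*351/112 = -12285/8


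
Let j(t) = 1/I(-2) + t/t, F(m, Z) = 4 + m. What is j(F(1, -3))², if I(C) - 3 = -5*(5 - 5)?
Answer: 16/9 ≈ 1.7778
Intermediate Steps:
I(C) = 3 (I(C) = 3 - 5*(5 - 5) = 3 - 5*0 = 3 + 0 = 3)
j(t) = 4/3 (j(t) = 1/3 + t/t = 1*(⅓) + 1 = ⅓ + 1 = 4/3)
j(F(1, -3))² = (4/3)² = 16/9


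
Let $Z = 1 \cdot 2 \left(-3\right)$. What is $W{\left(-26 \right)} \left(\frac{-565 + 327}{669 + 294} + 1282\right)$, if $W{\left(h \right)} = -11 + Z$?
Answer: $- \frac{20983576}{963} \approx -21790.0$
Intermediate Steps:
$Z = -6$ ($Z = 1 \left(-6\right) = -6$)
$W{\left(h \right)} = -17$ ($W{\left(h \right)} = -11 - 6 = -17$)
$W{\left(-26 \right)} \left(\frac{-565 + 327}{669 + 294} + 1282\right) = - 17 \left(\frac{-565 + 327}{669 + 294} + 1282\right) = - 17 \left(- \frac{238}{963} + 1282\right) = \left(-17\right) \frac{1234328}{963} = - \frac{20983576}{963}$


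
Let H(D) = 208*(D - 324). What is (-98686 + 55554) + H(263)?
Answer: -55820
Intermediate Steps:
H(D) = -67392 + 208*D (H(D) = 208*(-324 + D) = -67392 + 208*D)
(-98686 + 55554) + H(263) = (-98686 + 55554) + (-67392 + 208*263) = -43132 + (-67392 + 54704) = -43132 - 12688 = -55820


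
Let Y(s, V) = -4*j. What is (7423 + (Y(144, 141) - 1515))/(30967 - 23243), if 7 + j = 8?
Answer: 1476/1931 ≈ 0.76437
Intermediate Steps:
j = 1 (j = -7 + 8 = 1)
Y(s, V) = -4 (Y(s, V) = -4*1 = -4)
(7423 + (Y(144, 141) - 1515))/(30967 - 23243) = (7423 + (-4 - 1515))/(30967 - 23243) = (7423 - 1519)/7724 = 5904*(1/7724) = 1476/1931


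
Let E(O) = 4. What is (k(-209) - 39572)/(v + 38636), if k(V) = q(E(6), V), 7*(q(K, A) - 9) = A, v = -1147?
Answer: -277150/262423 ≈ -1.0561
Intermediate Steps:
q(K, A) = 9 + A/7
k(V) = 9 + V/7
(k(-209) - 39572)/(v + 38636) = ((9 + (1/7)*(-209)) - 39572)/(-1147 + 38636) = ((9 - 209/7) - 39572)/37489 = (-146/7 - 39572)*(1/37489) = -277150/7*1/37489 = -277150/262423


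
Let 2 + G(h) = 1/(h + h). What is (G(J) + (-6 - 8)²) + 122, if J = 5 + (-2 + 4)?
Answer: 4425/14 ≈ 316.07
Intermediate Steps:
J = 7 (J = 5 + 2 = 7)
G(h) = -2 + 1/(2*h) (G(h) = -2 + 1/(h + h) = -2 + 1/(2*h))
(G(J) + (-6 - 8)²) + 122 = ((-2 + (½)/7) + (-6 - 8)²) + 122 = ((-2 + (½)*(⅐)) + (-14)²) + 122 = ((-2 + 1/14) + 196) + 122 = (-27/14 + 196) + 122 = 2717/14 + 122 = 4425/14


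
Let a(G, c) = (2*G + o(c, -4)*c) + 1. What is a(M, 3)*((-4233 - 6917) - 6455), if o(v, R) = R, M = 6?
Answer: -17605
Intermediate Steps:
a(G, c) = 1 - 4*c + 2*G (a(G, c) = (2*G - 4*c) + 1 = (-4*c + 2*G) + 1 = 1 - 4*c + 2*G)
a(M, 3)*((-4233 - 6917) - 6455) = (1 - 4*3 + 2*6)*((-4233 - 6917) - 6455) = (1 - 12 + 12)*(-11150 - 6455) = 1*(-17605) = -17605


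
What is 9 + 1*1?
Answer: 10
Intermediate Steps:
9 + 1*1 = 9 + 1 = 10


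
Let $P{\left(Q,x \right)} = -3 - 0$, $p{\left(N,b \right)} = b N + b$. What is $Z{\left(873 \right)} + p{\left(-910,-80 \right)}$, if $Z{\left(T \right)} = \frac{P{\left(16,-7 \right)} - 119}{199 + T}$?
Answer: $\frac{38977859}{536} \approx 72720.0$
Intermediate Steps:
$p{\left(N,b \right)} = b + N b$ ($p{\left(N,b \right)} = N b + b = b + N b$)
$P{\left(Q,x \right)} = -3$ ($P{\left(Q,x \right)} = -3 + 0 = -3$)
$Z{\left(T \right)} = - \frac{122}{199 + T}$ ($Z{\left(T \right)} = \frac{-3 - 119}{199 + T} = - \frac{122}{199 + T}$)
$Z{\left(873 \right)} + p{\left(-910,-80 \right)} = - \frac{122}{199 + 873} - 80 \left(1 - 910\right) = - \frac{122}{1072} - -72720 = \left(-122\right) \frac{1}{1072} + 72720 = - \frac{61}{536} + 72720 = \frac{38977859}{536}$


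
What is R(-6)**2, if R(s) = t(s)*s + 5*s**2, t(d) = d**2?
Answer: 1296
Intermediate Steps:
R(s) = s**3 + 5*s**2 (R(s) = s**2*s + 5*s**2 = s**3 + 5*s**2)
R(-6)**2 = ((-6)**2*(5 - 6))**2 = (36*(-1))**2 = (-36)**2 = 1296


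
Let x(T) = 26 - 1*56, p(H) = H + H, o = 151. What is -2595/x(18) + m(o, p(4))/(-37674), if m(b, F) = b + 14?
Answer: 543106/6279 ≈ 86.496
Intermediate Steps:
p(H) = 2*H
m(b, F) = 14 + b
x(T) = -30 (x(T) = 26 - 56 = -30)
-2595/x(18) + m(o, p(4))/(-37674) = -2595/(-30) + (14 + 151)/(-37674) = -2595*(-1/30) + 165*(-1/37674) = 173/2 - 55/12558 = 543106/6279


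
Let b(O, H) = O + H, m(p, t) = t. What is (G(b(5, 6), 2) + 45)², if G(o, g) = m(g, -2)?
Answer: 1849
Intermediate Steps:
b(O, H) = H + O
G(o, g) = -2
(G(b(5, 6), 2) + 45)² = (-2 + 45)² = 43² = 1849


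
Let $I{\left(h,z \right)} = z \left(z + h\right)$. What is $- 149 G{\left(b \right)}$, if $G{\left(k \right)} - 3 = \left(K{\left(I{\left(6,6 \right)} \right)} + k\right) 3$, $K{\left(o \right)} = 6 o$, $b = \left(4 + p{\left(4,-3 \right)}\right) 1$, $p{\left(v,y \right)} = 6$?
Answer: $-198021$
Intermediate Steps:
$I{\left(h,z \right)} = z \left(h + z\right)$
$b = 10$ ($b = \left(4 + 6\right) 1 = 10 \cdot 1 = 10$)
$G{\left(k \right)} = 1299 + 3 k$ ($G{\left(k \right)} = 3 + \left(6 \cdot 6 \left(6 + 6\right) + k\right) 3 = 3 + \left(6 \cdot 6 \cdot 12 + k\right) 3 = 3 + \left(6 \cdot 72 + k\right) 3 = 3 + \left(432 + k\right) 3 = 3 + \left(1296 + 3 k\right) = 1299 + 3 k$)
$- 149 G{\left(b \right)} = - 149 \left(1299 + 3 \cdot 10\right) = - 149 \left(1299 + 30\right) = \left(-149\right) 1329 = -198021$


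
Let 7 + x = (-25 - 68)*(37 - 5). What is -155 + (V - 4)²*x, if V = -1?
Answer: -74730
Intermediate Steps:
x = -2983 (x = -7 + (-25 - 68)*(37 - 5) = -7 - 93*32 = -7 - 2976 = -2983)
-155 + (V - 4)²*x = -155 + (-1 - 4)²*(-2983) = -155 + (-5)²*(-2983) = -155 + 25*(-2983) = -155 - 74575 = -74730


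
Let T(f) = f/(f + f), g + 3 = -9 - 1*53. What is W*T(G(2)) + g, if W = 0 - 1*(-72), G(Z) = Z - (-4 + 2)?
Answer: -29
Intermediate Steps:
g = -65 (g = -3 + (-9 - 1*53) = -3 + (-9 - 53) = -3 - 62 = -65)
G(Z) = 2 + Z (G(Z) = Z - 1*(-2) = Z + 2 = 2 + Z)
T(f) = ½ (T(f) = f/((2*f)) = f*(1/(2*f)) = ½)
W = 72 (W = 0 + 72 = 72)
W*T(G(2)) + g = 72*(½) - 65 = 36 - 65 = -29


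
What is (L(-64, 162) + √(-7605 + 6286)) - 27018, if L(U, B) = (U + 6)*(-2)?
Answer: -26902 + I*√1319 ≈ -26902.0 + 36.318*I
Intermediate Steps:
L(U, B) = -12 - 2*U (L(U, B) = (6 + U)*(-2) = -12 - 2*U)
(L(-64, 162) + √(-7605 + 6286)) - 27018 = ((-12 - 2*(-64)) + √(-7605 + 6286)) - 27018 = ((-12 + 128) + √(-1319)) - 27018 = (116 + I*√1319) - 27018 = -26902 + I*√1319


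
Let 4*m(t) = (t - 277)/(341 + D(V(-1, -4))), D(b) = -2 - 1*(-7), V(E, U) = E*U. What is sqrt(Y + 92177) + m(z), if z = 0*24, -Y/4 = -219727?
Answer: -277/1384 + sqrt(971085) ≈ 985.24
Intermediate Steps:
D(b) = 5 (D(b) = -2 + 7 = 5)
Y = 878908 (Y = -4*(-219727) = 878908)
z = 0
m(t) = -277/1384 + t/1384 (m(t) = ((t - 277)/(341 + 5))/4 = ((-277 + t)/346)/4 = ((-277 + t)*(1/346))/4 = (-277/346 + t/346)/4 = -277/1384 + t/1384)
sqrt(Y + 92177) + m(z) = sqrt(878908 + 92177) + (-277/1384 + (1/1384)*0) = sqrt(971085) + (-277/1384 + 0) = sqrt(971085) - 277/1384 = -277/1384 + sqrt(971085)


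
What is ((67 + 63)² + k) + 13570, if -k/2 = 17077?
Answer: -3684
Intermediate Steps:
k = -34154 (k = -2*17077 = -34154)
((67 + 63)² + k) + 13570 = ((67 + 63)² - 34154) + 13570 = (130² - 34154) + 13570 = (16900 - 34154) + 13570 = -17254 + 13570 = -3684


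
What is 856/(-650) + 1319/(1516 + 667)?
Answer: -505649/709475 ≈ -0.71271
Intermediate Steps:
856/(-650) + 1319/(1516 + 667) = 856*(-1/650) + 1319/2183 = -428/325 + 1319*(1/2183) = -428/325 + 1319/2183 = -505649/709475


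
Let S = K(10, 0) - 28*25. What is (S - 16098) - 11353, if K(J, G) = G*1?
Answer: -28151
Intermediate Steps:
K(J, G) = G
S = -700 (S = 0 - 28*25 = 0 - 700 = -700)
(S - 16098) - 11353 = (-700 - 16098) - 11353 = -16798 - 11353 = -28151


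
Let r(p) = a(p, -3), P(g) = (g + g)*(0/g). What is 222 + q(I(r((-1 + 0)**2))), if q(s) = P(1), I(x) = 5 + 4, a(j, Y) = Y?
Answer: 222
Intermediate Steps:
P(g) = 0 (P(g) = (2*g)*0 = 0)
r(p) = -3
I(x) = 9
q(s) = 0
222 + q(I(r((-1 + 0)**2))) = 222 + 0 = 222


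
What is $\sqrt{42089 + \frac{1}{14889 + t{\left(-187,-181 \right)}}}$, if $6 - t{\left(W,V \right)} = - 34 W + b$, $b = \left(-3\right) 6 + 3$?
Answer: $\frac{\sqrt{769562685802}}{4276} \approx 205.16$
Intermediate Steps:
$b = -15$ ($b = -18 + 3 = -15$)
$t{\left(W,V \right)} = 21 + 34 W$ ($t{\left(W,V \right)} = 6 - \left(- 34 W - 15\right) = 6 - \left(-15 - 34 W\right) = 6 + \left(15 + 34 W\right) = 21 + 34 W$)
$\sqrt{42089 + \frac{1}{14889 + t{\left(-187,-181 \right)}}} = \sqrt{42089 + \frac{1}{14889 + \left(21 + 34 \left(-187\right)\right)}} = \sqrt{42089 + \frac{1}{14889 + \left(21 - 6358\right)}} = \sqrt{42089 + \frac{1}{14889 - 6337}} = \sqrt{42089 + \frac{1}{8552}} = \sqrt{\frac{359945129}{8552}} = \frac{\sqrt{769562685802}}{4276}$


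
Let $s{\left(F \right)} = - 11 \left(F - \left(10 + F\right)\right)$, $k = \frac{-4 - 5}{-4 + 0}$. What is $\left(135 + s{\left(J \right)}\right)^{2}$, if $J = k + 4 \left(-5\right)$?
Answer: $60025$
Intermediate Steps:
$k = \frac{9}{4}$ ($k = - \frac{9}{-4} = \left(-9\right) \left(- \frac{1}{4}\right) = \frac{9}{4} \approx 2.25$)
$J = - \frac{71}{4}$ ($J = \frac{9}{4} + 4 \left(-5\right) = \frac{9}{4} - 20 = - \frac{71}{4} \approx -17.75$)
$s{\left(F \right)} = 110$ ($s{\left(F \right)} = \left(-11\right) \left(-10\right) = 110$)
$\left(135 + s{\left(J \right)}\right)^{2} = \left(135 + 110\right)^{2} = 245^{2} = 60025$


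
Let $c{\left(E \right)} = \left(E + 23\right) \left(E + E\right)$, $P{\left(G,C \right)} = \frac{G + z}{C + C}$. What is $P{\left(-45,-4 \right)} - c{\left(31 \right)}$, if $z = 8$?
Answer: $- \frac{26747}{8} \approx -3343.4$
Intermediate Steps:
$P{\left(G,C \right)} = \frac{8 + G}{2 C}$ ($P{\left(G,C \right)} = \frac{G + 8}{C + C} = \frac{8 + G}{2 C}$)
$c{\left(E \right)} = 2 E \left(23 + E\right)$ ($c{\left(E \right)} = \left(23 + E\right) 2 E = 2 E \left(23 + E\right)$)
$P{\left(-45,-4 \right)} - c{\left(31 \right)} = \frac{8 - 45}{2 \left(-4\right)} - 2 \cdot 31 \left(23 + 31\right) = \frac{1}{2} \left(- \frac{1}{4}\right) \left(-37\right) - 2 \cdot 31 \cdot 54 = \frac{37}{8} - 3348 = - \frac{26747}{8}$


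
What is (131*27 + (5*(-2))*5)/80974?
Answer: 3487/80974 ≈ 0.043063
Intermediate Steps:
(131*27 + (5*(-2))*5)/80974 = (3537 - 10*5)*(1/80974) = (3537 - 50)*(1/80974) = 3487*(1/80974) = 3487/80974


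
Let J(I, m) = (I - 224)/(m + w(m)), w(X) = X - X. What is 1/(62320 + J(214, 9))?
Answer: 9/560870 ≈ 1.6047e-5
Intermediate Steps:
w(X) = 0
J(I, m) = (-224 + I)/m (J(I, m) = (I - 224)/(m + 0) = (-224 + I)/m)
1/(62320 + J(214, 9)) = 1/(62320 + (-224 + 214)/9) = 1/(62320 + (1/9)*(-10)) = 1/(62320 - 10/9) = 1/(560870/9) = 9/560870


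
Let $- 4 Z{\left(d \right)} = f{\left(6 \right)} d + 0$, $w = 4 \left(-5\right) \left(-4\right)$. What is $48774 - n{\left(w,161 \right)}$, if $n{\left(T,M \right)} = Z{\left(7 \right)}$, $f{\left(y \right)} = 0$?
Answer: $48774$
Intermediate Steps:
$w = 80$ ($w = \left(-20\right) \left(-4\right) = 80$)
$Z{\left(d \right)} = 0$ ($Z{\left(d \right)} = - \frac{0 d + 0}{4} = - \frac{0 + 0}{4} = \left(- \frac{1}{4}\right) 0 = 0$)
$n{\left(T,M \right)} = 0$
$48774 - n{\left(w,161 \right)} = 48774 - 0 = 48774 + 0 = 48774$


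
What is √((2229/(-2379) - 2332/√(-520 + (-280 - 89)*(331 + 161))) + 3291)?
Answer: √(4286450926416796540 + 33374791041878*I*√45517)/36094981 ≈ 57.359 + 0.047641*I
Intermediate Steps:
√((2229/(-2379) - 2332/√(-520 + (-280 - 89)*(331 + 161))) + 3291) = √((2229*(-1/2379) - 2332/√(-520 - 369*492)) + 3291) = √((-743/793 - 2332/√(-520 - 181548)) + 3291) = √((-743/793 - 2332*(-I*√45517/91034)) + 3291) = √((-743/793 - (-1166)*I*√45517/45517) + 3291) = √((-743/793 + 1166*I*√45517/45517) + 3291) = √(2609020/793 + 1166*I*√45517/45517)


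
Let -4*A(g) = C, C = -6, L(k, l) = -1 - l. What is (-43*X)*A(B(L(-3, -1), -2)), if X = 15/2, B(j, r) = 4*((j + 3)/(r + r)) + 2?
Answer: -1935/4 ≈ -483.75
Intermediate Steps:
B(j, r) = 2 + 2*(3 + j)/r (B(j, r) = 4*((3 + j)/((2*r))) + 2 = 4*((3 + j)*(1/(2*r))) + 2 = 4*((3 + j)/(2*r)) + 2 = 2*(3 + j)/r + 2 = 2 + 2*(3 + j)/r)
A(g) = 3/2 (A(g) = -¼*(-6) = 3/2)
X = 15/2 (X = 15*(½) = 15/2 ≈ 7.5000)
(-43*X)*A(B(L(-3, -1), -2)) = -43*15/2*(3/2) = -645/2*3/2 = -1935/4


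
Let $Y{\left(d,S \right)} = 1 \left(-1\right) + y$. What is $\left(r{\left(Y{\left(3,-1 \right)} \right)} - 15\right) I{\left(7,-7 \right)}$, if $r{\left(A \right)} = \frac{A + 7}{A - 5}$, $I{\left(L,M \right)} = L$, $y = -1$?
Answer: $-110$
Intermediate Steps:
$Y{\left(d,S \right)} = -2$ ($Y{\left(d,S \right)} = 1 \left(-1\right) - 1 = -1 - 1 = -2$)
$r{\left(A \right)} = \frac{7 + A}{-5 + A}$
$\left(r{\left(Y{\left(3,-1 \right)} \right)} - 15\right) I{\left(7,-7 \right)} = \left(\frac{7 - 2}{-5 - 2} - 15\right) 7 = \left(\frac{1}{-7} \cdot 5 - 15\right) 7 = \left(\left(- \frac{1}{7}\right) 5 - 15\right) 7 = \left(- \frac{5}{7} - 15\right) 7 = \left(- \frac{110}{7}\right) 7 = -110$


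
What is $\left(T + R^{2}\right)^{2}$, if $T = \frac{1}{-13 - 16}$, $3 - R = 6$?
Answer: $\frac{67600}{841} \approx 80.38$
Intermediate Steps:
$R = -3$ ($R = 3 - 6 = -3$)
$T = - \frac{1}{29}$ ($T = \frac{1}{-29} = - \frac{1}{29} \approx -0.034483$)
$\left(T + R^{2}\right)^{2} = \left(- \frac{1}{29} + \left(-3\right)^{2}\right)^{2} = \left(- \frac{1}{29} + 9\right)^{2} = \left(\frac{260}{29}\right)^{2} = \frac{67600}{841}$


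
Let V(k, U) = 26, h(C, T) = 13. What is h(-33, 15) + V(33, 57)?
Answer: 39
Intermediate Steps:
h(-33, 15) + V(33, 57) = 13 + 26 = 39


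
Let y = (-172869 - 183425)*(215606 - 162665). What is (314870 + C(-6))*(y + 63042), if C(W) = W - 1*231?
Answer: -5934764211156396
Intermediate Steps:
C(W) = -231 + W (C(W) = W - 231 = -231 + W)
y = -18862560654 (y = -356294*52941 = -18862560654)
(314870 + C(-6))*(y + 63042) = (314870 + (-231 - 6))*(-18862560654 + 63042) = (314870 - 237)*(-18862497612) = 314633*(-18862497612) = -5934764211156396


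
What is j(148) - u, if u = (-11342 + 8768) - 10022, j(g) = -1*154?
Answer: 12442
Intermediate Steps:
j(g) = -154
u = -12596 (u = -2574 - 10022 = -12596)
j(148) - u = -154 - 1*(-12596) = -154 + 12596 = 12442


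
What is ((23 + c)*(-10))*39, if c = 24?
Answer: -18330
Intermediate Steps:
((23 + c)*(-10))*39 = ((23 + 24)*(-10))*39 = (47*(-10))*39 = -470*39 = -18330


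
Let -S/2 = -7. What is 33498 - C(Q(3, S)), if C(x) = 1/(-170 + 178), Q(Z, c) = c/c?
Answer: 267983/8 ≈ 33498.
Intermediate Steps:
S = 14 (S = -2*(-7) = 14)
Q(Z, c) = 1
C(x) = ⅛ (C(x) = 1/8 = ⅛)
33498 - C(Q(3, S)) = 33498 - 1*⅛ = 33498 - ⅛ = 267983/8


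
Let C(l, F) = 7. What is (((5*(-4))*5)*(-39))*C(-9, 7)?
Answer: 27300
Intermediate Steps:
(((5*(-4))*5)*(-39))*C(-9, 7) = (((5*(-4))*5)*(-39))*7 = (-20*5*(-39))*7 = -100*(-39)*7 = 3900*7 = 27300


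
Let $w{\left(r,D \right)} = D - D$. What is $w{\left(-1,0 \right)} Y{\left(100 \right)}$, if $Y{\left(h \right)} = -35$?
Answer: $0$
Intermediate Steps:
$w{\left(r,D \right)} = 0$
$w{\left(-1,0 \right)} Y{\left(100 \right)} = 0 \left(-35\right) = 0$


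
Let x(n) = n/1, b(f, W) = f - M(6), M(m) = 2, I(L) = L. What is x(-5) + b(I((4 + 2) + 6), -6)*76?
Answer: 755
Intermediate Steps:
b(f, W) = -2 + f (b(f, W) = f - 1*2 = f - 2 = -2 + f)
x(n) = n (x(n) = n*1 = n)
x(-5) + b(I((4 + 2) + 6), -6)*76 = -5 + (-2 + ((4 + 2) + 6))*76 = -5 + (-2 + (6 + 6))*76 = -5 + (-2 + 12)*76 = -5 + 10*76 = -5 + 760 = 755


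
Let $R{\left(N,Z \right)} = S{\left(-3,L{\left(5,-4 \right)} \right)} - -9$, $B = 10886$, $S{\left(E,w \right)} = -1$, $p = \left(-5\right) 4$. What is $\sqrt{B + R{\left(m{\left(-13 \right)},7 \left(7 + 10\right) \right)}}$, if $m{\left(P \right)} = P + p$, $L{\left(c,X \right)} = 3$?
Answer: $\sqrt{10894} \approx 104.37$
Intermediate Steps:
$p = -20$
$m{\left(P \right)} = -20 + P$ ($m{\left(P \right)} = P - 20 = -20 + P$)
$R{\left(N,Z \right)} = 8$ ($R{\left(N,Z \right)} = -1 - -9 = -1 + 9 = 8$)
$\sqrt{B + R{\left(m{\left(-13 \right)},7 \left(7 + 10\right) \right)}} = \sqrt{10886 + 8} = \sqrt{10894}$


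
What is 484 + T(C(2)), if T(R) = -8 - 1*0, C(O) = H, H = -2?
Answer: 476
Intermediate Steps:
C(O) = -2
T(R) = -8 (T(R) = -8 + 0 = -8)
484 + T(C(2)) = 484 - 8 = 476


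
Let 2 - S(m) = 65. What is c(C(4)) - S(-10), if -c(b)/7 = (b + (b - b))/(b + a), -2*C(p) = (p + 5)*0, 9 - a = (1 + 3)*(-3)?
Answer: 63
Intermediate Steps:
S(m) = -63 (S(m) = 2 - 1*65 = 2 - 65 = -63)
a = 21 (a = 9 - (1 + 3)*(-3) = 9 - 4*(-3) = 9 - 1*(-12) = 9 + 12 = 21)
C(p) = 0 (C(p) = -(p + 5)*0/2 = -(5 + p)*0/2 = -1/2*0 = 0)
c(b) = -7*b/(21 + b) (c(b) = -7*(b + (b - b))/(b + 21) = -7*(b + 0)/(21 + b) = -7*b/(21 + b))
c(C(4)) - S(-10) = -7*0/(21 + 0) - 1*(-63) = -7*0/21 + 63 = -7*0*1/21 + 63 = 0 + 63 = 63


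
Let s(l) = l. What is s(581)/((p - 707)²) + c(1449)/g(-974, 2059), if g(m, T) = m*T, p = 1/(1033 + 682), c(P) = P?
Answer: 648386785977833/1474183913557393728 ≈ 0.00043983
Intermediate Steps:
p = 1/1715 ≈ 0.00058309
g(m, T) = T*m
s(581)/((p - 707)²) + c(1449)/g(-974, 2059) = 581/((1/1715 - 707)²) + 1449/((2059*(-974))) = 581/((-1212504/1715)²) + 1449/(-2005466) = 581/(1470165950016/2941225) + 1449*(-1/2005466) = 581*(2941225/1470165950016) - 1449/2005466 = 1708851725/1470165950016 - 1449/2005466 = 648386785977833/1474183913557393728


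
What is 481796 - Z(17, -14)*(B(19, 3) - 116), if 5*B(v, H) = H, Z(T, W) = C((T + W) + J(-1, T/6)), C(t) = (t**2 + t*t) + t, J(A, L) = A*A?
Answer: 2429752/5 ≈ 4.8595e+5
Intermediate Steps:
J(A, L) = A**2
C(t) = t + 2*t**2 (C(t) = (t**2 + t**2) + t = 2*t**2 + t = t + 2*t**2)
Z(T, W) = (1 + T + W)*(3 + 2*T + 2*W) (Z(T, W) = ((T + W) + (-1)**2)*(1 + 2*((T + W) + (-1)**2)) = ((T + W) + 1)*(1 + 2*((T + W) + 1)) = (1 + T + W)*(1 + 2*(1 + T + W)) = (1 + T + W)*(1 + (2 + 2*T + 2*W)) = (1 + T + W)*(3 + 2*T + 2*W))
B(v, H) = H/5
481796 - Z(17, -14)*(B(19, 3) - 116) = 481796 - (1 + 17 - 14)*(3 + 2*17 + 2*(-14))*((1/5)*3 - 116) = 481796 - 4*(3 + 34 - 28)*(3/5 - 116) = 481796 - 4*9*(-577)/5 = 481796 - 36*(-577)/5 = 481796 - 1*(-20772/5) = 481796 + 20772/5 = 2429752/5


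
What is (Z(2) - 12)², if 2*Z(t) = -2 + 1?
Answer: 625/4 ≈ 156.25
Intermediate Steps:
Z(t) = -½ (Z(t) = (-2 + 1)/2 = (½)*(-1) = -½)
(Z(2) - 12)² = (-½ - 12)² = (-25/2)² = 625/4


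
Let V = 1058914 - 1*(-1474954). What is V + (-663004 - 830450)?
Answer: 1040414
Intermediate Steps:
V = 2533868 (V = 1058914 + 1474954 = 2533868)
V + (-663004 - 830450) = 2533868 + (-663004 - 830450) = 2533868 - 1493454 = 1040414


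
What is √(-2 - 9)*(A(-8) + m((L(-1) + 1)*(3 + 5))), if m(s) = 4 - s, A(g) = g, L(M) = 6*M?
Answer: 36*I*√11 ≈ 119.4*I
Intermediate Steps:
√(-2 - 9)*(A(-8) + m((L(-1) + 1)*(3 + 5))) = √(-2 - 9)*(-8 + (4 - (6*(-1) + 1)*(3 + 5))) = √(-11)*(-8 + (4 - (-6 + 1)*8)) = (I*√11)*(-8 + (4 - (-5)*8)) = (I*√11)*(-8 + (4 - 1*(-40))) = (I*√11)*(-8 + (4 + 40)) = (I*√11)*(-8 + 44) = (I*√11)*36 = 36*I*√11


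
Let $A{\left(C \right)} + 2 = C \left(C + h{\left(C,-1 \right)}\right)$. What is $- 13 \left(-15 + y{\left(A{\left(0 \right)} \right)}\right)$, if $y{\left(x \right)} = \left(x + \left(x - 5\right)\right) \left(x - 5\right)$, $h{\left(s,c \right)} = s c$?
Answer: $-624$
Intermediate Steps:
$h{\left(s,c \right)} = c s$
$A{\left(C \right)} = -2$ ($A{\left(C \right)} = -2 + C \left(C - C\right) = -2 + C 0 = -2 + 0 = -2$)
$y{\left(x \right)} = \left(-5 + x\right) \left(-5 + 2 x\right)$ ($y{\left(x \right)} = \left(x + \left(x - 5\right)\right) \left(-5 + x\right) = \left(x + \left(-5 + x\right)\right) \left(-5 + x\right) = \left(-5 + 2 x\right) \left(-5 + x\right) = \left(-5 + x\right) \left(-5 + 2 x\right)$)
$- 13 \left(-15 + y{\left(A{\left(0 \right)} \right)}\right) = - 13 \left(-15 + \left(25 - -30 + 2 \left(-2\right)^{2}\right)\right) = - 13 \left(-15 + \left(25 + 30 + 2 \cdot 4\right)\right) = - 13 \left(-15 + \left(25 + 30 + 8\right)\right) = - 13 \left(-15 + 63\right) = \left(-13\right) 48 = -624$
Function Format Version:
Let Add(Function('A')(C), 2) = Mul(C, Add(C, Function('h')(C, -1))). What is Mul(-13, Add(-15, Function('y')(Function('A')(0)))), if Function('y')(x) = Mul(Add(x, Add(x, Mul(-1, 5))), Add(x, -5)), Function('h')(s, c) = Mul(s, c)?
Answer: -624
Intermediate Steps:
Function('h')(s, c) = Mul(c, s)
Function('A')(C) = -2 (Function('A')(C) = Add(-2, Mul(C, Add(C, Mul(-1, C)))) = Add(-2, Mul(C, 0)) = Add(-2, 0) = -2)
Function('y')(x) = Mul(Add(-5, x), Add(-5, Mul(2, x))) (Function('y')(x) = Mul(Add(x, Add(x, -5)), Add(-5, x)) = Mul(Add(x, Add(-5, x)), Add(-5, x)) = Mul(Add(-5, Mul(2, x)), Add(-5, x)) = Mul(Add(-5, x), Add(-5, Mul(2, x))))
Mul(-13, Add(-15, Function('y')(Function('A')(0)))) = Mul(-13, Add(-15, Add(25, Mul(-15, -2), Mul(2, Pow(-2, 2))))) = Mul(-13, Add(-15, Add(25, 30, Mul(2, 4)))) = Mul(-13, Add(-15, Add(25, 30, 8))) = Mul(-13, Add(-15, 63)) = Mul(-13, 48) = -624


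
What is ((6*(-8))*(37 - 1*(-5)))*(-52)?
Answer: 104832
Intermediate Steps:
((6*(-8))*(37 - 1*(-5)))*(-52) = -48*(37 + 5)*(-52) = -48*42*(-52) = -2016*(-52) = 104832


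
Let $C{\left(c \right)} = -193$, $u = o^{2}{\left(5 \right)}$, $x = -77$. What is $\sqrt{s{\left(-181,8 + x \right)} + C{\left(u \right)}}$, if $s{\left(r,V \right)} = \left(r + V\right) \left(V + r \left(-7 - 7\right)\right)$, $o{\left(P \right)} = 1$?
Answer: $i \sqrt{616443} \approx 785.14 i$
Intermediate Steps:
$u = 1$ ($u = 1^{2} = 1$)
$s{\left(r,V \right)} = \left(V + r\right) \left(V - 14 r\right)$ ($s{\left(r,V \right)} = \left(V + r\right) \left(V + r \left(-14\right)\right) = \left(V + r\right) \left(V - 14 r\right)$)
$\sqrt{s{\left(-181,8 + x \right)} + C{\left(u \right)}} = \sqrt{\left(\left(8 - 77\right)^{2} - 14 \left(-181\right)^{2} - 13 \left(8 - 77\right) \left(-181\right)\right) - 193} = \sqrt{\left(\left(-69\right)^{2} - 458654 - \left(-897\right) \left(-181\right)\right) - 193} = \sqrt{\left(4761 - 458654 - 162357\right) - 193} = \sqrt{-616250 - 193} = \sqrt{-616443} = i \sqrt{616443}$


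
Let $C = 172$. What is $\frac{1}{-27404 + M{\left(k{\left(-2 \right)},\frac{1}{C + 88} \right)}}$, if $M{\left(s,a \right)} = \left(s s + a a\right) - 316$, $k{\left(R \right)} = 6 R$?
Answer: $- \frac{67600}{1864137599} \approx -3.6263 \cdot 10^{-5}$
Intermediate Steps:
$M{\left(s,a \right)} = -316 + a^{2} + s^{2}$ ($M{\left(s,a \right)} = \left(s^{2} + a^{2}\right) - 316 = \left(a^{2} + s^{2}\right) - 316 = -316 + a^{2} + s^{2}$)
$\frac{1}{-27404 + M{\left(k{\left(-2 \right)},\frac{1}{C + 88} \right)}} = \frac{1}{-27404 + \left(-316 + \left(\frac{1}{172 + 88}\right)^{2} + \left(6 \left(-2\right)\right)^{2}\right)} = \frac{1}{-27404 + \left(-316 + \left(\frac{1}{260}\right)^{2} + \left(-12\right)^{2}\right)} = \frac{1}{-27404 + \left(-316 + \left(\frac{1}{260}\right)^{2} + 144\right)} = \frac{1}{-27404 + \left(-316 + \frac{1}{67600} + 144\right)} = \frac{1}{-27404 - \frac{11627199}{67600}} = \frac{1}{- \frac{1864137599}{67600}} = - \frac{67600}{1864137599}$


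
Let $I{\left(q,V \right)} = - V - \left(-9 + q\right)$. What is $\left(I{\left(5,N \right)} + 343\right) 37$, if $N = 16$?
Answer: $12247$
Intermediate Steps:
$I{\left(q,V \right)} = 9 - V - q$
$\left(I{\left(5,N \right)} + 343\right) 37 = \left(\left(9 - 16 - 5\right) + 343\right) 37 = \left(-12 + 343\right) 37 = 331 \cdot 37 = 12247$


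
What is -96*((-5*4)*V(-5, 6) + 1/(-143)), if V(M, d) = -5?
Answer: -1372704/143 ≈ -9599.3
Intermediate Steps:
-96*((-5*4)*V(-5, 6) + 1/(-143)) = -96*(-5*4*(-5) + 1/(-143)) = -96*(-20*(-5) - 1/143) = -96*(100 - 1/143) = -96*14299/143 = -1372704/143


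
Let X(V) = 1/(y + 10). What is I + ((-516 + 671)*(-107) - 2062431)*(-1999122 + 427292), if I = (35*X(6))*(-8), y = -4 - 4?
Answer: 3267859719140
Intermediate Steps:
y = -8
X(V) = ½ (X(V) = 1/(-8 + 10) = 1/2 = ½)
I = -140 (I = (35*(½))*(-8) = (35/2)*(-8) = -140)
I + ((-516 + 671)*(-107) - 2062431)*(-1999122 + 427292) = -140 + ((-516 + 671)*(-107) - 2062431)*(-1999122 + 427292) = -140 + (155*(-107) - 2062431)*(-1571830) = -140 + (-16585 - 2062431)*(-1571830) = -140 - 2079016*(-1571830) = -140 + 3267859719280 = 3267859719140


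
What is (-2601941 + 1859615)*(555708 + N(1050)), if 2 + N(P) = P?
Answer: -413294454456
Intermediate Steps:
N(P) = -2 + P
(-2601941 + 1859615)*(555708 + N(1050)) = (-2601941 + 1859615)*(555708 + (-2 + 1050)) = -742326*(555708 + 1048) = -742326*556756 = -413294454456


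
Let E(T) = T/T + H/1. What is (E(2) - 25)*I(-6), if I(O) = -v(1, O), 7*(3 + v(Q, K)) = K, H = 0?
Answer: -648/7 ≈ -92.571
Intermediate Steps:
v(Q, K) = -3 + K/7
I(O) = 3 - O/7 (I(O) = -(-3 + O/7) = 3 - O/7)
E(T) = 1 (E(T) = T/T + 0/1 = 1 + 0*1 = 1 + 0 = 1)
(E(2) - 25)*I(-6) = (1 - 25)*(3 - 1/7*(-6)) = -24*(3 + 6/7) = -24*27/7 = -648/7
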